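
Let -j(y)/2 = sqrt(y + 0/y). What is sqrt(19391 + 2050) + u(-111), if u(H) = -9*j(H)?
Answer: sqrt(21441) + 18*I*sqrt(111) ≈ 146.43 + 189.64*I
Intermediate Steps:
j(y) = -2*sqrt(y) (j(y) = -2*sqrt(y + 0/y) = -2*sqrt(y + 0) = -2*sqrt(y))
u(H) = 18*sqrt(H) (u(H) = -(-18)*sqrt(H) = 18*sqrt(H))
sqrt(19391 + 2050) + u(-111) = sqrt(19391 + 2050) + 18*sqrt(-111) = sqrt(21441) + 18*(I*sqrt(111)) = sqrt(21441) + 18*I*sqrt(111)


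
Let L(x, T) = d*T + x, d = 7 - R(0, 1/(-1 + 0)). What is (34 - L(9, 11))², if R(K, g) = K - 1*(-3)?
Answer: 361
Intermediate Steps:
R(K, g) = 3 + K (R(K, g) = K + 3 = 3 + K)
d = 4 (d = 7 - (3 + 0) = 7 - 1*3 = 7 - 3 = 4)
L(x, T) = x + 4*T (L(x, T) = 4*T + x = x + 4*T)
(34 - L(9, 11))² = (34 - (9 + 4*11))² = (34 - (9 + 44))² = (34 - 1*53)² = (34 - 53)² = (-19)² = 361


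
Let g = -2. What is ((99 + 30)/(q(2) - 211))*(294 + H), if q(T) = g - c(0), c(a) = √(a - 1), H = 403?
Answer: -19151469/45370 + 89913*I/45370 ≈ -422.12 + 1.9818*I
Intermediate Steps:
c(a) = √(-1 + a)
q(T) = -2 - I (q(T) = -2 - √(-1 + 0) = -2 - √(-1) = -2 - I)
((99 + 30)/(q(2) - 211))*(294 + H) = ((99 + 30)/((-2 - I) - 211))*(294 + 403) = (129/(-213 - I))*697 = (129*((-213 + I)/45370))*697 = (129*(-213 + I)/45370)*697 = 89913*(-213 + I)/45370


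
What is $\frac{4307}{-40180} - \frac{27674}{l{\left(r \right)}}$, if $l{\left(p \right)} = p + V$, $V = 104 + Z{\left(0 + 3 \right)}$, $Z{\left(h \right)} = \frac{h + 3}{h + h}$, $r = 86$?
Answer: $- \frac{1112763957}{7674380} \approx -145.0$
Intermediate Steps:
$Z{\left(h \right)} = \frac{3 + h}{2 h}$
$V = 105$ ($V = 104 + \frac{3 + \left(0 + 3\right)}{2 \left(0 + 3\right)} = 104 + \frac{3 + 3}{2 \cdot 3} = 104 + \frac{1}{2} \cdot \frac{1}{3} \cdot 6 = 104 + 1 = 105$)
$l{\left(p \right)} = 105 + p$ ($l{\left(p \right)} = p + 105 = 105 + p$)
$\frac{4307}{-40180} - \frac{27674}{l{\left(r \right)}} = \frac{4307}{-40180} - \frac{27674}{105 + 86} = 4307 \left(- \frac{1}{40180}\right) - \frac{27674}{191} = - \frac{4307}{40180} - \frac{27674}{191} = - \frac{1112763957}{7674380}$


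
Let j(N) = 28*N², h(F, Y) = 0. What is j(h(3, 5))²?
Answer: 0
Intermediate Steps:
j(h(3, 5))² = (28*0²)² = (28*0)² = 0² = 0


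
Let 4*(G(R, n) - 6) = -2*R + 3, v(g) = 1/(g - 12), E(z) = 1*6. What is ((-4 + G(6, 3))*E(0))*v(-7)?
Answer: 3/38 ≈ 0.078947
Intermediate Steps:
E(z) = 6
v(g) = 1/(-12 + g)
G(R, n) = 27/4 - R/2 (G(R, n) = 6 + (-2*R + 3)/4 = 6 + (3 - 2*R)/4 = 6 + (¾ - R/2) = 27/4 - R/2)
((-4 + G(6, 3))*E(0))*v(-7) = ((-4 + (27/4 - ½*6))*6)/(-12 - 7) = ((-4 + (27/4 - 3))*6)/(-19) = ((-4 + 15/4)*6)*(-1/19) = -¼*6*(-1/19) = -3/2*(-1/19) = 3/38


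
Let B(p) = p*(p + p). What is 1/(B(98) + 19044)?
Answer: 1/38252 ≈ 2.6142e-5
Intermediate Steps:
B(p) = 2*p² (B(p) = p*(2*p) = 2*p²)
1/(B(98) + 19044) = 1/(2*98² + 19044) = 1/(2*9604 + 19044) = 1/(19208 + 19044) = 1/38252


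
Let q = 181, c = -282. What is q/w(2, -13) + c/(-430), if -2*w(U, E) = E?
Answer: 79663/2795 ≈ 28.502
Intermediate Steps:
w(U, E) = -E/2
q/w(2, -13) + c/(-430) = 181/((-½*(-13))) - 282/(-430) = 181/(13/2) - 282*(-1/430) = 181*(2/13) + 141/215 = 362/13 + 141/215 = 79663/2795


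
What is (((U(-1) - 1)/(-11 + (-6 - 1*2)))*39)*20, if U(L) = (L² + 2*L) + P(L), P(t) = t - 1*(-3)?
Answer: 0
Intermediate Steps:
P(t) = 3 + t (P(t) = t + 3 = 3 + t)
U(L) = 3 + L² + 3*L (U(L) = (L² + 2*L) + (3 + L) = 3 + L² + 3*L)
(((U(-1) - 1)/(-11 + (-6 - 1*2)))*39)*20 = ((((3 + (-1)² + 3*(-1)) - 1)/(-11 + (-6 - 1*2)))*39)*20 = ((((3 + 1 - 3) - 1)/(-11 + (-6 - 2)))*39)*20 = (((1 - 1)/(-11 - 8))*39)*20 = ((0/(-19))*39)*20 = ((0*(-1/19))*39)*20 = (0*39)*20 = 0*20 = 0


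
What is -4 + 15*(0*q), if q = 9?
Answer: -4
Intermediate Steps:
-4 + 15*(0*q) = -4 + 15*(0*9) = -4 + 15*0 = -4 + 0 = -4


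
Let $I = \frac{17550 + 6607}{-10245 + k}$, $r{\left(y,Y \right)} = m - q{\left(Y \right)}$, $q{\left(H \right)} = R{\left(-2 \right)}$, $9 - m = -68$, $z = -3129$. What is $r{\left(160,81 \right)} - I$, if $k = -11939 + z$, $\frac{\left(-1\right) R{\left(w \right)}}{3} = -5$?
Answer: $\frac{93739}{1489} \approx 62.954$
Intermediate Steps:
$R{\left(w \right)} = 15$ ($R{\left(w \right)} = \left(-3\right) \left(-5\right) = 15$)
$m = 77$ ($m = 9 - -68 = 9 + 68 = 77$)
$q{\left(H \right)} = 15$
$k = -15068$ ($k = -11939 - 3129 = -15068$)
$r{\left(y,Y \right)} = 62$ ($r{\left(y,Y \right)} = 77 - 15 = 62$)
$I = - \frac{1421}{1489}$ ($I = \frac{17550 + 6607}{-10245 - 15068} = \frac{24157}{-25313} = 24157 \left(- \frac{1}{25313}\right) = - \frac{1421}{1489} \approx -0.95433$)
$r{\left(160,81 \right)} - I = 62 - - \frac{1421}{1489} = 62 + \frac{1421}{1489} = \frac{93739}{1489}$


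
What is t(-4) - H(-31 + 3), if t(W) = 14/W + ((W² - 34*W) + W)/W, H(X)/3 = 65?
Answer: -471/2 ≈ -235.50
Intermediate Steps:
H(X) = 195 (H(X) = 3*65 = 195)
t(W) = 14/W + (W² - 33*W)/W
t(-4) - H(-31 + 3) = (-33 - 4 + 14/(-4)) - 1*195 = (-33 - 4 + 14*(-¼)) - 195 = (-33 - 4 - 7/2) - 195 = -81/2 - 195 = -471/2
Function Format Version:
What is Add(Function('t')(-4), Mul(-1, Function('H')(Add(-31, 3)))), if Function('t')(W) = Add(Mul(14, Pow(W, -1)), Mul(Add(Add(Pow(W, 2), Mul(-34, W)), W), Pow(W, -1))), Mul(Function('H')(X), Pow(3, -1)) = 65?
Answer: Rational(-471, 2) ≈ -235.50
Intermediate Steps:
Function('H')(X) = 195 (Function('H')(X) = Mul(3, 65) = 195)
Function('t')(W) = Add(Mul(14, Pow(W, -1)), Mul(Pow(W, -1), Add(Pow(W, 2), Mul(-33, W)))) (Function('t')(W) = Add(Mul(14, Pow(W, -1)), Mul(Add(Pow(W, 2), Mul(-33, W)), Pow(W, -1))) = Add(Mul(14, Pow(W, -1)), Mul(Pow(W, -1), Add(Pow(W, 2), Mul(-33, W)))))
Add(Function('t')(-4), Mul(-1, Function('H')(Add(-31, 3)))) = Add(Add(-33, -4, Mul(14, Pow(-4, -1))), Mul(-1, 195)) = Add(Add(-33, -4, Mul(14, Rational(-1, 4))), -195) = Add(Add(-33, -4, Rational(-7, 2)), -195) = Add(Rational(-81, 2), -195) = Rational(-471, 2)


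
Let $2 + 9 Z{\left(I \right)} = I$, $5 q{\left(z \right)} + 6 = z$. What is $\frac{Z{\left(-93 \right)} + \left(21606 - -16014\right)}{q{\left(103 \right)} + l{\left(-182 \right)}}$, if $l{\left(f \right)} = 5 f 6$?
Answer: $- \frac{1692425}{244827} \approx -6.9127$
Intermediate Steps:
$q{\left(z \right)} = - \frac{6}{5} + \frac{z}{5}$
$Z{\left(I \right)} = - \frac{2}{9} + \frac{I}{9}$
$l{\left(f \right)} = 30 f$
$\frac{Z{\left(-93 \right)} + \left(21606 - -16014\right)}{q{\left(103 \right)} + l{\left(-182 \right)}} = \frac{\left(- \frac{2}{9} + \frac{1}{9} \left(-93\right)\right) + \left(21606 - -16014\right)}{\left(- \frac{6}{5} + \frac{1}{5} \cdot 103\right) + 30 \left(-182\right)} = \frac{\left(- \frac{2}{9} - \frac{31}{3}\right) + \left(21606 + 16014\right)}{\left(- \frac{6}{5} + \frac{103}{5}\right) - 5460} = \frac{- \frac{95}{9} + 37620}{\frac{97}{5} - 5460} = \frac{338485}{9 \left(- \frac{27203}{5}\right)} = \frac{338485}{9} \left(- \frac{5}{27203}\right) = - \frac{1692425}{244827}$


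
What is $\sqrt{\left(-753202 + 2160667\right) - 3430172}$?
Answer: $i \sqrt{2022707} \approx 1422.2 i$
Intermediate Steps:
$\sqrt{\left(-753202 + 2160667\right) - 3430172} = \sqrt{1407465 - 3430172} = \sqrt{-2022707} = i \sqrt{2022707}$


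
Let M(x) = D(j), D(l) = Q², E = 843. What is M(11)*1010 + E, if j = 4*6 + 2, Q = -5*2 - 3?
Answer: 171533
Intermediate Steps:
Q = -13 (Q = -10 - 3 = -13)
j = 26 (j = 24 + 2 = 26)
D(l) = 169 (D(l) = (-13)² = 169)
M(x) = 169
M(11)*1010 + E = 169*1010 + 843 = 170690 + 843 = 171533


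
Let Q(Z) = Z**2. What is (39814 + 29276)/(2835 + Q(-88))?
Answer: 69090/10579 ≈ 6.5309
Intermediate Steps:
(39814 + 29276)/(2835 + Q(-88)) = (39814 + 29276)/(2835 + (-88)**2) = 69090/(2835 + 7744) = 69090/10579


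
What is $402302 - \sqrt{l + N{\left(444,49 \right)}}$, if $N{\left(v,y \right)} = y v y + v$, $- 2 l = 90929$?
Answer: $402302 - \frac{\sqrt{4084094}}{2} \approx 4.0129 \cdot 10^{5}$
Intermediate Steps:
$l = - \frac{90929}{2}$ ($l = \left(- \frac{1}{2}\right) 90929 = - \frac{90929}{2} \approx -45465.0$)
$N{\left(v,y \right)} = v + v y^{2}$ ($N{\left(v,y \right)} = v y y + v = v y^{2} + v = v + v y^{2}$)
$402302 - \sqrt{l + N{\left(444,49 \right)}} = 402302 - \sqrt{- \frac{90929}{2} + 444 \left(1 + 49^{2}\right)} = 402302 - \sqrt{- \frac{90929}{2} + 444 \left(1 + 2401\right)} = 402302 - \sqrt{- \frac{90929}{2} + 444 \cdot 2402} = 402302 - \sqrt{- \frac{90929}{2} + 1066488} = 402302 - \sqrt{\frac{2042047}{2}} = 402302 - \frac{\sqrt{4084094}}{2}$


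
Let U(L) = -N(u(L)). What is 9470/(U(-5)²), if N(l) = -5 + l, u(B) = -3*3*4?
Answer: 9470/1681 ≈ 5.6336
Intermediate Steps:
u(B) = -36 (u(B) = -9*4 = -36)
U(L) = 41 (U(L) = -(-5 - 36) = -1*(-41) = 41)
9470/(U(-5)²) = 9470/(41²) = 9470/1681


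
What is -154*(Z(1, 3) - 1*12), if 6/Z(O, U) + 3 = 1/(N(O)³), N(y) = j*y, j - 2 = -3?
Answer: 2079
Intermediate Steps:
j = -1 (j = 2 - 3 = -1)
N(y) = -y
Z(O, U) = 6/(-3 - 1/O³) (Z(O, U) = 6/(-3 + 1/((-O)³)) = 6/(-3 + 1/(-O³)) = 6/(-3 - 1/O³))
-154*(Z(1, 3) - 1*12) = -154*(6*1³/(-1 - 3*1³) - 1*12) = -154*(6*1/(-1 - 3*1) - 12) = -154*(6*1/(-1 - 3) - 12) = -154*(6*1/(-4) - 12) = -154*(6*1*(-¼) - 12) = -154*(-3/2 - 12) = -154*(-27/2) = 2079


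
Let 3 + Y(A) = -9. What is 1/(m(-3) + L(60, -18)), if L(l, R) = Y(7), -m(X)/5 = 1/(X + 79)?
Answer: -76/917 ≈ -0.082879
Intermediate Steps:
m(X) = -5/(79 + X) (m(X) = -5/(X + 79) = -5/(79 + X))
Y(A) = -12 (Y(A) = -3 - 9 = -12)
L(l, R) = -12
1/(m(-3) + L(60, -18)) = 1/(-5/(79 - 3) - 12) = 1/(-5/76 - 12) = 1/(-917/76) = -76/917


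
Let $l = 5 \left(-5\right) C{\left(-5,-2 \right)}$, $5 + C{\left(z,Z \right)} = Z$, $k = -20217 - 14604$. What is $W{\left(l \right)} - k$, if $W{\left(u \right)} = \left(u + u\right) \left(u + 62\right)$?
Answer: $117771$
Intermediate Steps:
$k = -34821$
$C{\left(z,Z \right)} = -5 + Z$
$l = 175$ ($l = 5 \left(-5\right) \left(-5 - 2\right) = \left(-25\right) \left(-7\right) = 175$)
$W{\left(u \right)} = 2 u \left(62 + u\right)$
$W{\left(l \right)} - k = 2 \cdot 175 \left(62 + 175\right) - -34821 = 2 \cdot 175 \cdot 237 + 34821 = 82950 + 34821 = 117771$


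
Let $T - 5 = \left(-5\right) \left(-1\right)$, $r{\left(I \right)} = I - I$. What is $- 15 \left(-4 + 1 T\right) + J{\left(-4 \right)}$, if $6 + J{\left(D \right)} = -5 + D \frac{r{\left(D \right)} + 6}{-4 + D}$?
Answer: $-98$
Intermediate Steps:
$r{\left(I \right)} = 0$
$T = 10$ ($T = 5 - -5 = 5 + 5 = 10$)
$J{\left(D \right)} = -11 + \frac{6 D}{-4 + D}$ ($J{\left(D \right)} = -6 + \left(-5 + D \frac{0 + 6}{-4 + D}\right) = -6 + \left(-5 + D \frac{6}{-4 + D}\right) = -6 + \left(-5 + \frac{6 D}{-4 + D}\right) = -11 + \frac{6 D}{-4 + D}$)
$- 15 \left(-4 + 1 T\right) + J{\left(-4 \right)} = - 15 \left(-4 + 1 \cdot 10\right) + \frac{44 - -20}{-4 - 4} = - 15 \left(-4 + 10\right) + \frac{44 + 20}{-8} = \left(-15\right) 6 - 8 = -90 - 8 = -98$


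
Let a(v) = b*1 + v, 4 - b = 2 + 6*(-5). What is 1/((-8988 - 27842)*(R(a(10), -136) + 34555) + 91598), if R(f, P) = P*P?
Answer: -1/1953776732 ≈ -5.1183e-10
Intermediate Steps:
b = 32 (b = 4 - (2 + 6*(-5)) = 4 - (2 - 30) = 4 - 1*(-28) = 4 + 28 = 32)
a(v) = 32 + v (a(v) = 32*1 + v = 32 + v)
R(f, P) = P²
1/((-8988 - 27842)*(R(a(10), -136) + 34555) + 91598) = 1/((-8988 - 27842)*((-136)² + 34555) + 91598) = 1/(-36830*(18496 + 34555) + 91598) = 1/(-36830*53051 + 91598) = 1/(-1953868330 + 91598) = 1/(-1953776732) = -1/1953776732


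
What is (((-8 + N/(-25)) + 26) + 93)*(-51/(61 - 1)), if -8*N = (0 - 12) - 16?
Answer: -94231/1000 ≈ -94.231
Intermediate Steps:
N = 7/2 (N = -((0 - 12) - 16)/8 = -(-12 - 16)/8 = -⅛*(-28) = 7/2 ≈ 3.5000)
(((-8 + N/(-25)) + 26) + 93)*(-51/(61 - 1)) = (((-8 + (7/2)/(-25)) + 26) + 93)*(-51/(61 - 1)) = (((-8 + (7/2)*(-1/25)) + 26) + 93)*(-51/60) = (((-8 - 7/50) + 26) + 93)*(-51*1/60) = ((-407/50 + 26) + 93)*(-17/20) = (893/50 + 93)*(-17/20) = (5543/50)*(-17/20) = -94231/1000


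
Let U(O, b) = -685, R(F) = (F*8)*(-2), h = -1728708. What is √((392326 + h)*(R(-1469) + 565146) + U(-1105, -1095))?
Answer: I*√786661264985 ≈ 8.8694e+5*I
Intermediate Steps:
R(F) = -16*F (R(F) = (8*F)*(-2) = -16*F)
√((392326 + h)*(R(-1469) + 565146) + U(-1105, -1095)) = √((392326 - 1728708)*(-16*(-1469) + 565146) - 685) = √(-1336382*(23504 + 565146) - 685) = √(-1336382*588650 - 685) = √(-786661264300 - 685) = √(-786661264985) = I*√786661264985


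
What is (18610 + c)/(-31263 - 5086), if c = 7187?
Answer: -25797/36349 ≈ -0.70970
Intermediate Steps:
(18610 + c)/(-31263 - 5086) = (18610 + 7187)/(-31263 - 5086) = 25797/(-36349) = 25797*(-1/36349) = -25797/36349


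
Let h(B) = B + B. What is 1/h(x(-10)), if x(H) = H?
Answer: -1/20 ≈ -0.050000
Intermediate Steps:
h(B) = 2*B
1/h(x(-10)) = 1/(2*(-10)) = 1/(-20) = -1/20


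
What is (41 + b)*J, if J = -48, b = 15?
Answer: -2688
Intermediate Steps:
(41 + b)*J = (41 + 15)*(-48) = 56*(-48) = -2688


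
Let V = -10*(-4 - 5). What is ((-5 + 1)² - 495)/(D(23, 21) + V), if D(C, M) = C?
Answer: -479/113 ≈ -4.2389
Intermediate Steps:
V = 90 (V = -10*(-9) = 90)
((-5 + 1)² - 495)/(D(23, 21) + V) = ((-5 + 1)² - 495)/(23 + 90) = ((-4)² - 495)/113 = (16 - 495)*(1/113) = -479*1/113 = -479/113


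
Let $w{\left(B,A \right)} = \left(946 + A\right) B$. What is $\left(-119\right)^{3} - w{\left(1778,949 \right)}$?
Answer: $-5054469$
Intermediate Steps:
$w{\left(B,A \right)} = B \left(946 + A\right)$
$\left(-119\right)^{3} - w{\left(1778,949 \right)} = \left(-119\right)^{3} - 1778 \left(946 + 949\right) = -1685159 - 1778 \cdot 1895 = -1685159 - 3369310 = -5054469$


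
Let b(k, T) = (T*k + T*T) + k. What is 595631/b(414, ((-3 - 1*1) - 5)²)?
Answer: 595631/40509 ≈ 14.704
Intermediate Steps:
b(k, T) = k + T² + T*k (b(k, T) = (T*k + T²) + k = (T² + T*k) + k = k + T² + T*k)
595631/b(414, ((-3 - 1*1) - 5)²) = 595631/(414 + (((-3 - 1*1) - 5)²)² + ((-3 - 1*1) - 5)²*414) = 595631/(414 + (((-3 - 1) - 5)²)² + ((-3 - 1) - 5)²*414) = 595631/(414 + ((-4 - 5)²)² + (-4 - 5)²*414) = 595631/(414 + ((-9)²)² + (-9)²*414) = 595631/(414 + 81² + 81*414) = 595631/(414 + 6561 + 33534) = 595631/40509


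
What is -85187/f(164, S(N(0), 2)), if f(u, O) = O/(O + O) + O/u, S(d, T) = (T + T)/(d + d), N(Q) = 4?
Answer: -27941336/165 ≈ -1.6934e+5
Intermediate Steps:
S(d, T) = T/d (S(d, T) = (2*T)/((2*d)) = (2*T)*(1/(2*d)) = T/d)
f(u, O) = ½ + O/u (f(u, O) = O/((2*O)) + O/u = O*(1/(2*O)) + O/u = ½ + O/u)
-85187/f(164, S(N(0), 2)) = -85187*164/(2/4 + (½)*164) = -85187*164/(2*(¼) + 82) = -85187*164/(½ + 82) = -85187/((1/164)*(165/2)) = -85187/165/328 = -85187*328/165 = -27941336/165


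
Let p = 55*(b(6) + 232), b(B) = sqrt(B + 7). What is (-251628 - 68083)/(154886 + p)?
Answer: -53598270306/28105141991 + 17584105*sqrt(13)/28105141991 ≈ -1.9048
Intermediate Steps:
b(B) = sqrt(7 + B)
p = 12760 + 55*sqrt(13) (p = 55*(sqrt(7 + 6) + 232) = 55*(sqrt(13) + 232) = 55*(232 + sqrt(13)) = 12760 + 55*sqrt(13) ≈ 12958.)
(-251628 - 68083)/(154886 + p) = (-251628 - 68083)/(154886 + (12760 + 55*sqrt(13))) = -319711/(167646 + 55*sqrt(13))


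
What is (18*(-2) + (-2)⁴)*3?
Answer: -60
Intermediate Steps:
(18*(-2) + (-2)⁴)*3 = (-36 + 16)*3 = -20*3 = -60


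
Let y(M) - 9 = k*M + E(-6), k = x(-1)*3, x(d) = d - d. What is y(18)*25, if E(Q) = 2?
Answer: 275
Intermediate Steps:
x(d) = 0
k = 0 (k = 0*3 = 0)
y(M) = 11 (y(M) = 9 + (0*M + 2) = 9 + (0 + 2) = 9 + 2 = 11)
y(18)*25 = 11*25 = 275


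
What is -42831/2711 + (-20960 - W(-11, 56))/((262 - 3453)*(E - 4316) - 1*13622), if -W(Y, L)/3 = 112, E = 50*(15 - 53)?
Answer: -424518158759/26868224887 ≈ -15.800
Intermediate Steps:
E = -1900 (E = 50*(-38) = -1900)
W(Y, L) = -336 (W(Y, L) = -3*112 = -336)
-42831/2711 + (-20960 - W(-11, 56))/((262 - 3453)*(E - 4316) - 1*13622) = -42831/2711 + (-20960 - 1*(-336))/((262 - 3453)*(-1900 - 4316) - 1*13622) = -42831*1/2711 + (-20960 + 336)/(-3191*(-6216) - 13622) = -42831/2711 - 20624/(19835256 - 13622) = -42831/2711 - 20624/19821634 = -42831/2711 - 20624*1/19821634 = -42831/2711 - 10312/9910817 = -424518158759/26868224887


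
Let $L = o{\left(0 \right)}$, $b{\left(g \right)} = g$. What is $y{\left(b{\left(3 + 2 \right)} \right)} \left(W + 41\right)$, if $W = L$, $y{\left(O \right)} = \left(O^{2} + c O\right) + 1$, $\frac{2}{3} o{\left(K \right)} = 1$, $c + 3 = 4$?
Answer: $\frac{2635}{2} \approx 1317.5$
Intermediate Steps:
$c = 1$ ($c = -3 + 4 = 1$)
$o{\left(K \right)} = \frac{3}{2}$ ($o{\left(K \right)} = \frac{3}{2} \cdot 1 = \frac{3}{2}$)
$L = \frac{3}{2} \approx 1.5$
$y{\left(O \right)} = 1 + O + O^{2}$ ($y{\left(O \right)} = \left(O^{2} + 1 O\right) + 1 = \left(O^{2} + O\right) + 1 = \left(O + O^{2}\right) + 1 = 1 + O + O^{2}$)
$W = \frac{3}{2} \approx 1.5$
$y{\left(b{\left(3 + 2 \right)} \right)} \left(W + 41\right) = \left(1 + \left(3 + 2\right) + \left(3 + 2\right)^{2}\right) \left(\frac{3}{2} + 41\right) = \left(1 + 5 + 5^{2}\right) \frac{85}{2} = \left(1 + 5 + 25\right) \frac{85}{2} = 31 \cdot \frac{85}{2} = \frac{2635}{2}$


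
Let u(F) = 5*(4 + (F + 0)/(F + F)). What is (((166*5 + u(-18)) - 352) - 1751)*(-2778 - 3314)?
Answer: 7618046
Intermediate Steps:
u(F) = 45/2 (u(F) = 5*(4 + F/((2*F))) = 5*(4 + F*(1/(2*F))) = 5*(4 + 1/2) = 5*(9/2) = 45/2)
(((166*5 + u(-18)) - 352) - 1751)*(-2778 - 3314) = (((166*5 + 45/2) - 352) - 1751)*(-2778 - 3314) = (((830 + 45/2) - 352) - 1751)*(-6092) = ((1705/2 - 352) - 1751)*(-6092) = (1001/2 - 1751)*(-6092) = -2501/2*(-6092) = 7618046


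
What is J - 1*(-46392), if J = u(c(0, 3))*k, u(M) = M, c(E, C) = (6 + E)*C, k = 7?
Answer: 46518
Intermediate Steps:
c(E, C) = C*(6 + E)
J = 126 (J = (3*(6 + 0))*7 = (3*6)*7 = 18*7 = 126)
J - 1*(-46392) = 126 - 1*(-46392) = 126 + 46392 = 46518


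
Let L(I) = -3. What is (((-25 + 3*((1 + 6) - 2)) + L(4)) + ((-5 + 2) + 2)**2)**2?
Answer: 144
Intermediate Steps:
(((-25 + 3*((1 + 6) - 2)) + L(4)) + ((-5 + 2) + 2)**2)**2 = (((-25 + 3*((1 + 6) - 2)) - 3) + ((-5 + 2) + 2)**2)**2 = (((-25 + 3*(7 - 2)) - 3) + (-3 + 2)**2)**2 = (((-25 + 3*5) - 3) + (-1)**2)**2 = (((-25 + 15) - 3) + 1)**2 = ((-10 - 3) + 1)**2 = (-13 + 1)**2 = (-12)**2 = 144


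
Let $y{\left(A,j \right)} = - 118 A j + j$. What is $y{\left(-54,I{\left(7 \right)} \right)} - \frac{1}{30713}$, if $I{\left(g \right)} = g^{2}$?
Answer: $\frac{9590963500}{30713} \approx 3.1228 \cdot 10^{5}$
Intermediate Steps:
$y{\left(A,j \right)} = j - 118 A j$ ($y{\left(A,j \right)} = - 118 A j + j = j - 118 A j$)
$y{\left(-54,I{\left(7 \right)} \right)} - \frac{1}{30713} = 7^{2} \left(1 - -6372\right) - \frac{1}{30713} = 49 \left(1 + 6372\right) - \frac{1}{30713} = 49 \cdot 6373 - \frac{1}{30713} = 312277 - \frac{1}{30713} = \frac{9590963500}{30713}$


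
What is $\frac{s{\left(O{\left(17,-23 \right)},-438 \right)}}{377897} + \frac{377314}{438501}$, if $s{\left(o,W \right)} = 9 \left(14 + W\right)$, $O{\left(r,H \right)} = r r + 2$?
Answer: $\frac{20130358406}{23672601771} \approx 0.85037$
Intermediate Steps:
$O{\left(r,H \right)} = 2 + r^{2}$ ($O{\left(r,H \right)} = r^{2} + 2 = 2 + r^{2}$)
$s{\left(o,W \right)} = 126 + 9 W$
$\frac{s{\left(O{\left(17,-23 \right)},-438 \right)}}{377897} + \frac{377314}{438501} = \frac{126 + 9 \left(-438\right)}{377897} + \frac{377314}{438501} = \left(126 - 3942\right) \frac{1}{377897} + 377314 \cdot \frac{1}{438501} = \left(-3816\right) \frac{1}{377897} + \frac{53902}{62643} = - \frac{3816}{377897} + \frac{53902}{62643} = \frac{20130358406}{23672601771}$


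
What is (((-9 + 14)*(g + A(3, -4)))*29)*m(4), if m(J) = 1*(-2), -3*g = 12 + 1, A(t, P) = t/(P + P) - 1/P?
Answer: 15515/12 ≈ 1292.9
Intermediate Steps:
A(t, P) = -1/P + t/(2*P) (A(t, P) = t/((2*P)) - 1/P = t*(1/(2*P)) - 1/P = t/(2*P) - 1/P = -1/P + t/(2*P))
g = -13/3 (g = -(12 + 1)/3 = -⅓*13 = -13/3 ≈ -4.3333)
m(J) = -2
(((-9 + 14)*(g + A(3, -4)))*29)*m(4) = (((-9 + 14)*(-13/3 + (½)*(-2 + 3)/(-4)))*29)*(-2) = ((5*(-13/3 + (½)*(-¼)*1))*29)*(-2) = ((5*(-13/3 - ⅛))*29)*(-2) = ((5*(-107/24))*29)*(-2) = -535/24*29*(-2) = -15515/24*(-2) = 15515/12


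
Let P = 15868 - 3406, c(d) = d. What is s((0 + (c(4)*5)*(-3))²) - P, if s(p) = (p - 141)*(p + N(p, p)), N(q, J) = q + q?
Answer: 37344738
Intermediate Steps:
P = 12462
N(q, J) = 2*q
s(p) = 3*p*(-141 + p) (s(p) = (p - 141)*(p + 2*p) = (-141 + p)*(3*p) = 3*p*(-141 + p))
s((0 + (c(4)*5)*(-3))²) - P = 3*(0 + (4*5)*(-3))²*(-141 + (0 + (4*5)*(-3))²) - 1*12462 = 3*(0 + 20*(-3))²*(-141 + (0 + 20*(-3))²) - 12462 = 3*(0 - 60)²*(-141 + (0 - 60)²) - 12462 = 3*(-60)²*(-141 + (-60)²) - 12462 = 3*3600*(-141 + 3600) - 12462 = 3*3600*3459 - 12462 = 37357200 - 12462 = 37344738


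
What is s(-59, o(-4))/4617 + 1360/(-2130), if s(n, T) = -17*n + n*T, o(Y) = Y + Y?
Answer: -104579/327807 ≈ -0.31903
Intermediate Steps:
o(Y) = 2*Y
s(n, T) = -17*n + T*n
s(-59, o(-4))/4617 + 1360/(-2130) = -59*(-17 + 2*(-4))/4617 + 1360/(-2130) = -59*(-17 - 8)*(1/4617) + 1360*(-1/2130) = -59*(-25)*(1/4617) - 136/213 = 1475*(1/4617) - 136/213 = 1475/4617 - 136/213 = -104579/327807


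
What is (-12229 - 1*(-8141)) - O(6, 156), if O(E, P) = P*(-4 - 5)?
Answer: -2684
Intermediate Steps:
O(E, P) = -9*P (O(E, P) = P*(-9) = -9*P)
(-12229 - 1*(-8141)) - O(6, 156) = (-12229 - 1*(-8141)) - (-9)*156 = (-12229 + 8141) - 1*(-1404) = -4088 + 1404 = -2684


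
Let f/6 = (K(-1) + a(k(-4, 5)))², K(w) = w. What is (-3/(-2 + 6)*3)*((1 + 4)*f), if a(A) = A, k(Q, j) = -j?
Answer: -2430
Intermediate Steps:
f = 216 (f = 6*(-1 - 1*5)² = 6*(-1 - 5)² = 6*(-6)² = 6*36 = 216)
(-3/(-2 + 6)*3)*((1 + 4)*f) = (-3/(-2 + 6)*3)*((1 + 4)*216) = (-3/4*3)*(5*216) = (-3*¼*3)*1080 = -¾*3*1080 = -9/4*1080 = -2430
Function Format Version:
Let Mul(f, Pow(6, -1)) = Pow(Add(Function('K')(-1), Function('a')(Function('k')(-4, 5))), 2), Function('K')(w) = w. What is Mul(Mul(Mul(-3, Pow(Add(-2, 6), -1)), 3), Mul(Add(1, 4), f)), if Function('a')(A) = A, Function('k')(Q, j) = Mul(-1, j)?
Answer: -2430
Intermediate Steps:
f = 216 (f = Mul(6, Pow(Add(-1, Mul(-1, 5)), 2)) = Mul(6, Pow(Add(-1, -5), 2)) = Mul(6, Pow(-6, 2)) = Mul(6, 36) = 216)
Mul(Mul(Mul(-3, Pow(Add(-2, 6), -1)), 3), Mul(Add(1, 4), f)) = Mul(Mul(Mul(-3, Pow(Add(-2, 6), -1)), 3), Mul(Add(1, 4), 216)) = Mul(Mul(Mul(-3, Pow(4, -1)), 3), Mul(5, 216)) = Mul(Mul(Mul(-3, Rational(1, 4)), 3), 1080) = Mul(Mul(Rational(-3, 4), 3), 1080) = Mul(Rational(-9, 4), 1080) = -2430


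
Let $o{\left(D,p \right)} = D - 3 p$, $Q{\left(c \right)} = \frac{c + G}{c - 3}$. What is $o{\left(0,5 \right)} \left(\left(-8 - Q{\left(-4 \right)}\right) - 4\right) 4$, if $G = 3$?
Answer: $\frac{5100}{7} \approx 728.57$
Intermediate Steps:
$Q{\left(c \right)} = \frac{3 + c}{-3 + c}$ ($Q{\left(c \right)} = \frac{c + 3}{c - 3} = \frac{3 + c}{-3 + c}$)
$o{\left(0,5 \right)} \left(\left(-8 - Q{\left(-4 \right)}\right) - 4\right) 4 = \left(0 - 15\right) \left(\left(-8 - \frac{3 - 4}{-3 - 4}\right) - 4\right) 4 = \left(0 - 15\right) \left(\left(-8 - \frac{1}{-7} \left(-1\right)\right) - 4\right) 4 = - 15 \left(\left(-8 - \left(- \frac{1}{7}\right) \left(-1\right)\right) - 4\right) 4 = - 15 \left(\left(-8 - \frac{1}{7}\right) - 4\right) 4 = - 15 \left(- \frac{57}{7} - 4\right) 4 = \left(-15\right) \left(- \frac{85}{7}\right) 4 = \frac{1275}{7} \cdot 4 = \frac{5100}{7}$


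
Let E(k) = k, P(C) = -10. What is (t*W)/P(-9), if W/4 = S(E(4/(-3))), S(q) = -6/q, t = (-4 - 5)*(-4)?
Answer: -324/5 ≈ -64.800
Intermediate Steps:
t = 36 (t = -9*(-4) = 36)
W = 18 (W = 4*(-6/(4/(-3))) = 4*(-6/(4*(-1/3))) = 4*(-6/(-4/3)) = 4*(-6*(-3/4)) = 4*(9/2) = 18)
(t*W)/P(-9) = (36*18)/(-10) = 648*(-1/10) = -324/5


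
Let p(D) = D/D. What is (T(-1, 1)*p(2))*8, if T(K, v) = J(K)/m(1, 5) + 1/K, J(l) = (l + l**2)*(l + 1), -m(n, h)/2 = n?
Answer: -8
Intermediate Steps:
p(D) = 1
m(n, h) = -2*n
J(l) = (1 + l)*(l + l**2) (J(l) = (l + l**2)*(1 + l) = (1 + l)*(l + l**2))
T(K, v) = 1/K - K*(1 + K**2 + 2*K)/2 (T(K, v) = (K*(1 + K**2 + 2*K))/((-2*1)) + 1/K = (K*(1 + K**2 + 2*K))/(-2) + 1/K = (K*(1 + K**2 + 2*K))*(-1/2) + 1/K = -K*(1 + K**2 + 2*K)/2 + 1/K = 1/K - K*(1 + K**2 + 2*K)/2)
(T(-1, 1)*p(2))*8 = ((1/(-1) - 1*(-1)**2 - 1/2*(-1) - 1/2*(-1)**3)*1)*8 = ((-1 - 1*1 + 1/2 - 1/2*(-1))*1)*8 = ((-1 - 1 + 1/2 + 1/2)*1)*8 = -1*1*8 = -1*8 = -8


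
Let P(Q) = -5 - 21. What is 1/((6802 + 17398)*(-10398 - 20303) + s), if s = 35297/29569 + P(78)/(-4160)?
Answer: -4731040/3514993343090911 ≈ -1.3460e-9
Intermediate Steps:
P(Q) = -26
s = 5677089/4731040 (s = 35297/29569 - 26/(-4160) = 35297*(1/29569) - 26*(-1/4160) = 35297/29569 + 1/160 = 5677089/4731040 ≈ 1.2000)
1/((6802 + 17398)*(-10398 - 20303) + s) = 1/((6802 + 17398)*(-10398 - 20303) + 5677089/4731040) = 1/(24200*(-30701) + 5677089/4731040) = 1/(-742964200 + 5677089/4731040) = 1/(-3514993343090911/4731040) = -4731040/3514993343090911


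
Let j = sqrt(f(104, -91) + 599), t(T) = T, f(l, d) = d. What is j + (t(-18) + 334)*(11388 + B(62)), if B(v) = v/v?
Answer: 3598924 + 2*sqrt(127) ≈ 3.5989e+6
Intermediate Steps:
B(v) = 1
j = 2*sqrt(127) (j = sqrt(-91 + 599) = sqrt(508) = 2*sqrt(127) ≈ 22.539)
j + (t(-18) + 334)*(11388 + B(62)) = 2*sqrt(127) + (-18 + 334)*(11388 + 1) = 2*sqrt(127) + 316*11389 = 2*sqrt(127) + 3598924 = 3598924 + 2*sqrt(127)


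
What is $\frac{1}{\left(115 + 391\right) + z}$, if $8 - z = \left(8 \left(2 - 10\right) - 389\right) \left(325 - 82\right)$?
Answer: $\frac{1}{110593} \approx 9.0422 \cdot 10^{-6}$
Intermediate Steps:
$z = 110087$ ($z = 8 - \left(8 \left(2 - 10\right) - 389\right) \left(325 - 82\right) = 8 - \left(8 \left(-8\right) - 389\right) 243 = 8 - \left(-64 - 389\right) 243 = 8 - \left(-453\right) 243 = 8 - -110079 = 8 + 110079 = 110087$)
$\frac{1}{\left(115 + 391\right) + z} = \frac{1}{\left(115 + 391\right) + 110087} = \frac{1}{506 + 110087} = \frac{1}{110593}$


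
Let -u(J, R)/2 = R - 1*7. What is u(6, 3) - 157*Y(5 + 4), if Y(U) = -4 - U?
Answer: 2049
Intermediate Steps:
u(J, R) = 14 - 2*R (u(J, R) = -2*(R - 1*7) = -2*(R - 7) = -2*(-7 + R) = 14 - 2*R)
u(6, 3) - 157*Y(5 + 4) = (14 - 2*3) - 157*(-4 - (5 + 4)) = (14 - 6) - 157*(-4 - 1*9) = 8 - 157*(-4 - 9) = 8 - 157*(-13) = 8 + 2041 = 2049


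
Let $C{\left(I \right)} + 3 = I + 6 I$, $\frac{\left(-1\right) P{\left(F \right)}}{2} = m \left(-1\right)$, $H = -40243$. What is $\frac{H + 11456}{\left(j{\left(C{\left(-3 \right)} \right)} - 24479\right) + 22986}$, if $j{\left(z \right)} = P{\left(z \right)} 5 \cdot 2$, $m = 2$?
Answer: $\frac{28787}{1453} \approx 19.812$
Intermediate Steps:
$P{\left(F \right)} = 4$ ($P{\left(F \right)} = - 2 \cdot 2 \left(-1\right) = \left(-2\right) \left(-2\right) = 4$)
$C{\left(I \right)} = -3 + 7 I$ ($C{\left(I \right)} = -3 + \left(I + 6 I\right) = -3 + 7 I$)
$j{\left(z \right)} = 40$ ($j{\left(z \right)} = 4 \cdot 5 \cdot 2 = 20 \cdot 2 = 40$)
$\frac{H + 11456}{\left(j{\left(C{\left(-3 \right)} \right)} - 24479\right) + 22986} = \frac{-40243 + 11456}{\left(40 - 24479\right) + 22986} = - \frac{28787}{-24439 + 22986} = - \frac{28787}{-1453} = \left(-28787\right) \left(- \frac{1}{1453}\right) = \frac{28787}{1453}$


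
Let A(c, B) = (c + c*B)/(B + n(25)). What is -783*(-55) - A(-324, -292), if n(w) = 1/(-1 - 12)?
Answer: 164743497/3797 ≈ 43388.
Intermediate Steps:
n(w) = -1/13 (n(w) = 1/(-13) = -1/13)
A(c, B) = (c + B*c)/(-1/13 + B) (A(c, B) = (c + c*B)/(B - 1/13) = (c + B*c)/(-1/13 + B))
-783*(-55) - A(-324, -292) = -783*(-55) - 13*(-324)*(1 - 292)/(-1 + 13*(-292)) = 43065 - 13*(-324)*(-291)/(-1 - 3796) = 43065 - 13*(-324)*(-291)/(-3797) = 43065 - 13*(-324)*(-1)*(-291)/3797 = 43065 - 1*(-1225692/3797) = 43065 + 1225692/3797 = 164743497/3797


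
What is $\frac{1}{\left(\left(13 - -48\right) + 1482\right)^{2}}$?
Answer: $\frac{1}{2380849} \approx 4.2002 \cdot 10^{-7}$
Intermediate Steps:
$\frac{1}{\left(\left(13 - -48\right) + 1482\right)^{2}} = \frac{1}{\left(\left(13 + 48\right) + 1482\right)^{2}} = \frac{1}{\left(61 + 1482\right)^{2}} = \frac{1}{1543^{2}} = \frac{1}{2380849}$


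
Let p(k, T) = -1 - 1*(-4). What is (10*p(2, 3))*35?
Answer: 1050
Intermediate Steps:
p(k, T) = 3 (p(k, T) = -1 + 4 = 3)
(10*p(2, 3))*35 = (10*3)*35 = 30*35 = 1050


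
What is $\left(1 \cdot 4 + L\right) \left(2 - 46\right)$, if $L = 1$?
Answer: $-220$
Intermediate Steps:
$\left(1 \cdot 4 + L\right) \left(2 - 46\right) = \left(1 \cdot 4 + 1\right) \left(2 - 46\right) = \left(4 + 1\right) \left(-44\right) = 5 \left(-44\right) = -220$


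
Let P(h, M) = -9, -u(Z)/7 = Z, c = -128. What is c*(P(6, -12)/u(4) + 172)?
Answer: -154400/7 ≈ -22057.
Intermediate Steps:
u(Z) = -7*Z
c*(P(6, -12)/u(4) + 172) = -128*(-9/((-7*4)) + 172) = -128*(-9/(-28) + 172) = -128*(-9*(-1/28) + 172) = -128*(9/28 + 172) = -128*4825/28 = -154400/7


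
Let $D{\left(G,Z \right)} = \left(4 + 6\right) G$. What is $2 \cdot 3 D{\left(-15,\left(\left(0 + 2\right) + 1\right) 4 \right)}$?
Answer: $-900$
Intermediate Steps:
$D{\left(G,Z \right)} = 10 G$
$2 \cdot 3 D{\left(-15,\left(\left(0 + 2\right) + 1\right) 4 \right)} = 2 \cdot 3 \cdot 10 \left(-15\right) = 6 \left(-150\right) = -900$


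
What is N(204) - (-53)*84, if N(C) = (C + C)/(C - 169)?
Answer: 156228/35 ≈ 4463.7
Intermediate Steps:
N(C) = 2*C/(-169 + C) (N(C) = (2*C)/(-169 + C) = 2*C/(-169 + C))
N(204) - (-53)*84 = 2*204/(-169 + 204) - (-53)*84 = 2*204/35 - 1*(-4452) = 2*204*(1/35) + 4452 = 408/35 + 4452 = 156228/35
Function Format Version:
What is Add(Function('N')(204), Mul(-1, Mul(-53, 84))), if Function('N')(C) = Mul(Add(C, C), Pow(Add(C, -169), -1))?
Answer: Rational(156228, 35) ≈ 4463.7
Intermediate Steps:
Function('N')(C) = Mul(2, C, Pow(Add(-169, C), -1)) (Function('N')(C) = Mul(Mul(2, C), Pow(Add(-169, C), -1)) = Mul(2, C, Pow(Add(-169, C), -1)))
Add(Function('N')(204), Mul(-1, Mul(-53, 84))) = Add(Mul(2, 204, Pow(Add(-169, 204), -1)), Mul(-1, Mul(-53, 84))) = Add(Mul(2, 204, Pow(35, -1)), Mul(-1, -4452)) = Add(Mul(2, 204, Rational(1, 35)), 4452) = Add(Rational(408, 35), 4452) = Rational(156228, 35)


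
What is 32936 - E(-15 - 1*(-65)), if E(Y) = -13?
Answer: 32949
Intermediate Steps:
32936 - E(-15 - 1*(-65)) = 32936 - 1*(-13) = 32936 + 13 = 32949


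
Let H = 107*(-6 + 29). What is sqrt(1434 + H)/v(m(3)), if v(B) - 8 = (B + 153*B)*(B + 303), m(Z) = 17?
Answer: sqrt(3895)/837768 ≈ 7.4495e-5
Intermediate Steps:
H = 2461 (H = 107*23 = 2461)
v(B) = 8 + 154*B*(303 + B) (v(B) = 8 + (B + 153*B)*(B + 303) = 8 + (154*B)*(303 + B) = 8 + 154*B*(303 + B))
sqrt(1434 + H)/v(m(3)) = sqrt(1434 + 2461)/(8 + 154*17**2 + 46662*17) = sqrt(3895)/(8 + 154*289 + 793254) = sqrt(3895)/(8 + 44506 + 793254) = sqrt(3895)/837768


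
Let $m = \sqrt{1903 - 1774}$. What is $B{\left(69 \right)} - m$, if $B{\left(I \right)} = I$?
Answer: $69 - \sqrt{129} \approx 57.642$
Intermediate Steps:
$m = \sqrt{129} \approx 11.358$
$B{\left(69 \right)} - m = 69 - \sqrt{129}$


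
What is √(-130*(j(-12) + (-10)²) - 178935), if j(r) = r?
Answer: 5*I*√7615 ≈ 436.32*I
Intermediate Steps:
√(-130*(j(-12) + (-10)²) - 178935) = √(-130*(-12 + (-10)²) - 178935) = √(-130*(-12 + 100) - 178935) = √(-130*88 - 178935) = √(-11440 - 178935) = √(-190375) = 5*I*√7615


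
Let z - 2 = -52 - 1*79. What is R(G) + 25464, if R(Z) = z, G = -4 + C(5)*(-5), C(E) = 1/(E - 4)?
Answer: 25335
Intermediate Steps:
z = -129 (z = 2 + (-52 - 1*79) = 2 + (-52 - 79) = 2 - 131 = -129)
C(E) = 1/(-4 + E)
G = -9 (G = -4 - 5/(-4 + 5) = -4 - 5/1 = -4 + 1*(-5) = -4 - 5 = -9)
R(Z) = -129
R(G) + 25464 = -129 + 25464 = 25335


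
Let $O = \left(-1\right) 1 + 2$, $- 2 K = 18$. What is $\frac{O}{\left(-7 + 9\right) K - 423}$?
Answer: $- \frac{1}{441} \approx -0.0022676$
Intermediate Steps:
$K = -9$ ($K = \left(- \frac{1}{2}\right) 18 = -9$)
$O = 1$ ($O = -1 + 2 = 1$)
$\frac{O}{\left(-7 + 9\right) K - 423} = \frac{1}{\left(-7 + 9\right) \left(-9\right) - 423} \cdot 1 = \frac{1}{2 \left(-9\right) - 423} \cdot 1 = \frac{1}{-18 - 423} \cdot 1 = \frac{1}{-441} \cdot 1 = \left(- \frac{1}{441}\right) 1 = - \frac{1}{441}$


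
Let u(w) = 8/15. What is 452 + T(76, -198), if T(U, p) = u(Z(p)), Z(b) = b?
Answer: 6788/15 ≈ 452.53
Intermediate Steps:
u(w) = 8/15 (u(w) = 8*(1/15) = 8/15)
T(U, p) = 8/15
452 + T(76, -198) = 452 + 8/15 = 6788/15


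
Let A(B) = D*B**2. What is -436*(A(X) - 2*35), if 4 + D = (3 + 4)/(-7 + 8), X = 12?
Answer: -157832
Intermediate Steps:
D = 3 (D = -4 + (3 + 4)/(-7 + 8) = -4 + 7/1 = -4 + 7*1 = -4 + 7 = 3)
A(B) = 3*B**2
-436*(A(X) - 2*35) = -436*(3*12**2 - 2*35) = -436*(3*144 - 70) = -436*(432 - 70) = -436*362 = -157832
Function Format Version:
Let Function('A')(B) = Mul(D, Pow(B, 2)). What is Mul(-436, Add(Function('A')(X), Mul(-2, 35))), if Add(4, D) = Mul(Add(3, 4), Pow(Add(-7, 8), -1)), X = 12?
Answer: -157832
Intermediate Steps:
D = 3 (D = Add(-4, Mul(Add(3, 4), Pow(Add(-7, 8), -1))) = Add(-4, Mul(7, Pow(1, -1))) = Add(-4, Mul(7, 1)) = Add(-4, 7) = 3)
Function('A')(B) = Mul(3, Pow(B, 2))
Mul(-436, Add(Function('A')(X), Mul(-2, 35))) = Mul(-436, Add(Mul(3, Pow(12, 2)), Mul(-2, 35))) = Mul(-436, Add(Mul(3, 144), -70)) = Mul(-436, Add(432, -70)) = Mul(-436, 362) = -157832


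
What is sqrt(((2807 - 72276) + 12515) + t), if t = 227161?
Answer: sqrt(170207) ≈ 412.56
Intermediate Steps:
sqrt(((2807 - 72276) + 12515) + t) = sqrt(((2807 - 72276) + 12515) + 227161) = sqrt((-69469 + 12515) + 227161) = sqrt(-56954 + 227161) = sqrt(170207)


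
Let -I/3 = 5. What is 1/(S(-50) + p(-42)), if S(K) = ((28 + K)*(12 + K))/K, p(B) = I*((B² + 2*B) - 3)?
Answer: -25/629293 ≈ -3.9727e-5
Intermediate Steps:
I = -15 (I = -3*5 = -15)
p(B) = 45 - 30*B - 15*B² (p(B) = -15*((B² + 2*B) - 3) = -15*(-3 + B² + 2*B) = 45 - 30*B - 15*B²)
S(K) = (12 + K)*(28 + K)/K (S(K) = ((12 + K)*(28 + K))/K = (12 + K)*(28 + K)/K)
1/(S(-50) + p(-42)) = 1/((40 - 50 + 336/(-50)) + (45 - 30*(-42) - 15*(-42)²)) = 1/((40 - 50 + 336*(-1/50)) + (45 + 1260 - 15*1764)) = 1/((40 - 50 - 168/25) + (45 + 1260 - 26460)) = 1/(-418/25 - 25155) = 1/(-629293/25) = -25/629293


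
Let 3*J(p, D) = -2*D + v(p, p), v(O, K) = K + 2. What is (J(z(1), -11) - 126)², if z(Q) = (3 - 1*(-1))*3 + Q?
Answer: 116281/9 ≈ 12920.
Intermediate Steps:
v(O, K) = 2 + K
z(Q) = 12 + Q (z(Q) = (3 + 1)*3 + Q = 4*3 + Q = 12 + Q)
J(p, D) = ⅔ - 2*D/3 + p/3 (J(p, D) = (-2*D + (2 + p))/3 = (2 + p - 2*D)/3 = ⅔ - 2*D/3 + p/3)
(J(z(1), -11) - 126)² = ((⅔ - ⅔*(-11) + (12 + 1)/3) - 126)² = ((⅔ + 22/3 + (⅓)*13) - 126)² = ((⅔ + 22/3 + 13/3) - 126)² = (37/3 - 126)² = (-341/3)² = 116281/9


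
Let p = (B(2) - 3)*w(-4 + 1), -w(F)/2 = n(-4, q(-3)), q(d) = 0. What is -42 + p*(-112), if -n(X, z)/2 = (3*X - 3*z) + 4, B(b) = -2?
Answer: -17962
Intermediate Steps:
n(X, z) = -8 - 6*X + 6*z (n(X, z) = -2*((3*X - 3*z) + 4) = -2*((-3*z + 3*X) + 4) = -2*(4 - 3*z + 3*X) = -8 - 6*X + 6*z)
w(F) = -32 (w(F) = -2*(-8 - 6*(-4) + 6*0) = -2*(-8 + 24 + 0) = -2*16 = -32)
p = 160 (p = (-2 - 3)*(-32) = -5*(-32) = 160)
-42 + p*(-112) = -42 + 160*(-112) = -42 - 17920 = -17962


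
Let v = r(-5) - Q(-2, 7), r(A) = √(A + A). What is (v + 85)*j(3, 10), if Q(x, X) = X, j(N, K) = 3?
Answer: 234 + 3*I*√10 ≈ 234.0 + 9.4868*I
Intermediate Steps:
r(A) = √2*√A (r(A) = √(2*A) = √2*√A)
v = -7 + I*√10 (v = √2*√(-5) - 1*7 = √2*(I*√5) - 7 = I*√10 - 7 = -7 + I*√10 ≈ -7.0 + 3.1623*I)
(v + 85)*j(3, 10) = ((-7 + I*√10) + 85)*3 = (78 + I*√10)*3 = 234 + 3*I*√10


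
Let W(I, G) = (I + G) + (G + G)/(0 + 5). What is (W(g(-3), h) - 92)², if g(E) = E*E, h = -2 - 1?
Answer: 190096/25 ≈ 7603.8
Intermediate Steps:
h = -3
g(E) = E²
W(I, G) = I + 7*G/5 (W(I, G) = (G + I) + (2*G)/5 = (G + I) + (2*G)*(⅕) = (G + I) + 2*G/5 = I + 7*G/5)
(W(g(-3), h) - 92)² = (((-3)² + (7/5)*(-3)) - 92)² = ((9 - 21/5) - 92)² = (24/5 - 92)² = (-436/5)² = 190096/25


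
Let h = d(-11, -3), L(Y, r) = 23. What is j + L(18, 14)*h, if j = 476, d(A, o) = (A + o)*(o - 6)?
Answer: 3374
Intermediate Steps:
d(A, o) = (-6 + o)*(A + o) (d(A, o) = (A + o)*(-6 + o) = (-6 + o)*(A + o))
h = 126 (h = (-3)² - 6*(-11) - 6*(-3) - 11*(-3) = 9 + 66 + 18 + 33 = 126)
j + L(18, 14)*h = 476 + 23*126 = 476 + 2898 = 3374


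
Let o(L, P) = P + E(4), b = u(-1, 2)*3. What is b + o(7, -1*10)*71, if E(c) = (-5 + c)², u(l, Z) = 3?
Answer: -630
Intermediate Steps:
b = 9 (b = 3*3 = 9)
o(L, P) = 1 + P (o(L, P) = P + (-5 + 4)² = P + (-1)² = P + 1 = 1 + P)
b + o(7, -1*10)*71 = 9 + (1 - 1*10)*71 = 9 + (1 - 10)*71 = 9 - 9*71 = 9 - 639 = -630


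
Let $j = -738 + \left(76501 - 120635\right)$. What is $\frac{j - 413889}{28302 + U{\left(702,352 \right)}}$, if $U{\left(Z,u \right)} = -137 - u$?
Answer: $- \frac{458761}{27813} \approx -16.494$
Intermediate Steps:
$j = -44872$ ($j = -738 + \left(76501 - 120635\right) = -738 - 44134 = -44872$)
$\frac{j - 413889}{28302 + U{\left(702,352 \right)}} = \frac{-44872 - 413889}{28302 - 489} = - \frac{458761}{28302 - 489} = - \frac{458761}{27813}$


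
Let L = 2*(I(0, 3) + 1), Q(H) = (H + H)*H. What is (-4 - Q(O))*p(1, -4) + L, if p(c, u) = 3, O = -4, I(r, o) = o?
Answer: -100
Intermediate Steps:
Q(H) = 2*H² (Q(H) = (2*H)*H = 2*H²)
L = 8 (L = 2*(3 + 1) = 2*4 = 8)
(-4 - Q(O))*p(1, -4) + L = (-4 - 2*(-4)²)*3 + 8 = (-4 - 2*16)*3 + 8 = (-4 - 1*32)*3 + 8 = (-4 - 32)*3 + 8 = -36*3 + 8 = -108 + 8 = -100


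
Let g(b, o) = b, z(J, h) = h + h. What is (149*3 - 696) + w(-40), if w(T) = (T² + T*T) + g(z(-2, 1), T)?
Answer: 2953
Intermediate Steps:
z(J, h) = 2*h
w(T) = 2 + 2*T² (w(T) = (T² + T*T) + 2*1 = (T² + T²) + 2 = 2*T² + 2 = 2 + 2*T²)
(149*3 - 696) + w(-40) = (149*3 - 696) + (2 + 2*(-40)²) = (447 - 696) + (2 + 2*1600) = -249 + (2 + 3200) = -249 + 3202 = 2953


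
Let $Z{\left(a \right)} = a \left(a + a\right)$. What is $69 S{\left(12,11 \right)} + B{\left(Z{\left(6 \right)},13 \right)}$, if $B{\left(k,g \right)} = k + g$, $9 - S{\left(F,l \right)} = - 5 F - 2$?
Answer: $4984$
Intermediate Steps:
$S{\left(F,l \right)} = 11 + 5 F$ ($S{\left(F,l \right)} = 9 - \left(- 5 F - 2\right) = 9 - \left(-2 - 5 F\right) = 9 + \left(2 + 5 F\right) = 11 + 5 F$)
$Z{\left(a \right)} = 2 a^{2}$ ($Z{\left(a \right)} = a 2 a = 2 a^{2}$)
$B{\left(k,g \right)} = g + k$
$69 S{\left(12,11 \right)} + B{\left(Z{\left(6 \right)},13 \right)} = 69 \left(11 + 5 \cdot 12\right) + \left(13 + 2 \cdot 6^{2}\right) = 69 \left(11 + 60\right) + \left(13 + 2 \cdot 36\right) = 69 \cdot 71 + \left(13 + 72\right) = 4899 + 85 = 4984$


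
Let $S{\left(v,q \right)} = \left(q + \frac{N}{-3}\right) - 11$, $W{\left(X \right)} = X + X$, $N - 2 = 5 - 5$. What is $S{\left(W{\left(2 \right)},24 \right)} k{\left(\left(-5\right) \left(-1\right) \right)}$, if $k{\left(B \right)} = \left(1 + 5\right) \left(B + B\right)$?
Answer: $740$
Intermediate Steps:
$N = 2$ ($N = 2 + \left(5 - 5\right) = 2 + 0 = 2$)
$W{\left(X \right)} = 2 X$
$k{\left(B \right)} = 12 B$ ($k{\left(B \right)} = 6 \cdot 2 B = 12 B$)
$S{\left(v,q \right)} = - \frac{35}{3} + q$ ($S{\left(v,q \right)} = \left(q + \frac{2}{-3}\right) - 11 = \left(q + 2 \left(- \frac{1}{3}\right)\right) - 11 = \left(q - \frac{2}{3}\right) - 11 = \left(- \frac{2}{3} + q\right) - 11 = - \frac{35}{3} + q$)
$S{\left(W{\left(2 \right)},24 \right)} k{\left(\left(-5\right) \left(-1\right) \right)} = \left(- \frac{35}{3} + 24\right) 12 \left(\left(-5\right) \left(-1\right)\right) = \frac{37 \cdot 12 \cdot 5}{3} = \frac{37}{3} \cdot 60 = 740$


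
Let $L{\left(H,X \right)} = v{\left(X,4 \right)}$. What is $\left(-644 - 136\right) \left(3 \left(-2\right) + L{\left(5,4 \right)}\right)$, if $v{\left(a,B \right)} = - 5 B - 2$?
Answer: $21840$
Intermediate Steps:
$v{\left(a,B \right)} = -2 - 5 B$
$L{\left(H,X \right)} = -22$ ($L{\left(H,X \right)} = -2 - 20 = -22$)
$\left(-644 - 136\right) \left(3 \left(-2\right) + L{\left(5,4 \right)}\right) = \left(-644 - 136\right) \left(3 \left(-2\right) - 22\right) = - 780 \left(-6 - 22\right) = \left(-780\right) \left(-28\right) = 21840$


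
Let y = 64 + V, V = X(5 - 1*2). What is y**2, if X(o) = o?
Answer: 4489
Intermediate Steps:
V = 3 (V = 5 - 1*2 = 5 - 2 = 3)
y = 67 (y = 64 + 3 = 67)
y**2 = 67**2 = 4489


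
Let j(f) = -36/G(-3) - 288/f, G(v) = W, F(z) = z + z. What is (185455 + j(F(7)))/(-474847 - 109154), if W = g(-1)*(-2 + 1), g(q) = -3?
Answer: -1297957/4088007 ≈ -0.31750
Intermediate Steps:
W = 3 (W = -3*(-2 + 1) = -3*(-1) = 3)
F(z) = 2*z
G(v) = 3
j(f) = -12 - 288/f (j(f) = -36/3 - 288/f = -36*⅓ - 288/f = -12 - 288/f)
(185455 + j(F(7)))/(-474847 - 109154) = (185455 + (-12 - 288/(2*7)))/(-474847 - 109154) = (185455 + (-12 - 288/14))/(-584001) = (185455 + (-12 - 288*1/14))*(-1/584001) = (185455 + (-12 - 144/7))*(-1/584001) = (185455 - 228/7)*(-1/584001) = (1297957/7)*(-1/584001) = -1297957/4088007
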